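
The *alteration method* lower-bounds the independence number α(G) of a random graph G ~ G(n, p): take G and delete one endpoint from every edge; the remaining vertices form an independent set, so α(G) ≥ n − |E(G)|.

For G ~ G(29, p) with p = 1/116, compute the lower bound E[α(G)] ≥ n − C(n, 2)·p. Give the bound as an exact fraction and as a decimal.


E[|E(G)|] = C(29, 2)·p = 406 · (1/116) = 7/2.
E[α(G)] ≥ n − E[|E(G)|] = 29 − 7/2 = 51/2.
Numerically: ≈ 25.500000.
(This is only a lower bound; the true E[α(G)] may be larger.)

E[α(G)] ≥ 51/2 ≈ 25.500000.


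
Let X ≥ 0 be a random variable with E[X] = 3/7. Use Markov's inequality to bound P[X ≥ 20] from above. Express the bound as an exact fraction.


μ = E[X] = 3/7, a = 20.
Markov: P[X ≥ 20] ≤ μ/a = (3/7)/20 = 3/140.
Numerically: ≈ 0.021429.
(Since a = 20 > μ = 0.428571, the bound 3/140 is < 1 and informative.)

P[X ≥ 20] ≤ 3/140 ≈ 0.021429.


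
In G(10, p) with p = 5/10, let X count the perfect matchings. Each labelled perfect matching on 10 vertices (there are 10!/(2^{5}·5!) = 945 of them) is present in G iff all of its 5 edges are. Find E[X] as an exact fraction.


K_10 has 10!/(2^{5}·5!) = 945 labelled perfect matchings.
For each such perfect matching H, let X_H = 1 if all 5 edges of H are present in G. Then P[X_H = 1] = p^{5} = (1/2)^{5} = 1/32.
By linearity of expectation: E[X] = Σ_H E[X_H] = 945 · p^{5} = 945 · 1/32 = 945/32.
Numerically: E[X] ≈ 29.5.

E[X] = 945 · (1/2)^{5} = 945/32 ≈ 29.5.


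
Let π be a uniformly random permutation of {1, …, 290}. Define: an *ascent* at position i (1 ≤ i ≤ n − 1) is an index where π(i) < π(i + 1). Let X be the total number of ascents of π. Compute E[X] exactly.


Write X = Σ X_I over i = 1, …, 289, with X_I the indicator of one ascent.
There are 289 indicators.
For each fixed i, the pair (π(i), π(i+1)) is a uniformly random ordered pair of distinct values from {1, …, 290}; by symmetry P[π(i) < π(i+1)] = 1/2.
By linearity: E[X] = 289 · (1/2) = (290 − 1) · (1/2) = 289/2 ≈ 144.50000.

E[X] = 289/2 = 144.50000.


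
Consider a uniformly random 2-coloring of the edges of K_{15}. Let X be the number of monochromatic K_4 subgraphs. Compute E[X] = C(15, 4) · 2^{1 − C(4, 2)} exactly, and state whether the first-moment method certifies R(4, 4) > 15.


E[X] = C(15, 4) · 2^{1 − 6} = 1365 · 2^{−5} = 1365/32.
As a reduced fraction: E[X] = 1365/32 ≈ 42.6562.
Is E[X] < 1? NO.
Since E[X] ≥ 1, the first-moment bound is inconclusive at n = 15; it does NOT by itself certify R(4, 4) > 15.

E[X] = 1365/32 ≈ 42.6562; E[X] ≥ 1; first-moment method inconclusive here.


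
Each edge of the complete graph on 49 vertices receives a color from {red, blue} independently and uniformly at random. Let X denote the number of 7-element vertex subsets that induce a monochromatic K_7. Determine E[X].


Let X = Σ_S X_S over the C(49, 7) = 85900584 subsets S of size 7, where X_S = 1 if the K_7 on S is monochromatic.
For a fixed S, the K_7 on S has C(7, 2) = 21 edges. P[all 21 edges red] = (1/2)^21, and likewise for blue, so P[monochromatic] = 2·(1/2)^21 = 2^{1 − 21} = 1/1048576.
Summing: E[X] = C(49, 7) · 2^{1 − 21} = 85900584 · 1/1048576 = 10737573/131072.
Numerically: E[X] ≈ 81.921181.

E[X] = C(49,7)·2^(1−C(7,2)) = 10737573/131072 ≈ 81.921181.


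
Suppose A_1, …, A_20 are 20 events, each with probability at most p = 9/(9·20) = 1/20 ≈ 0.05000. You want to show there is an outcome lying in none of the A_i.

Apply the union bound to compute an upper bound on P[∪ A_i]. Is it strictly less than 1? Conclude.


Union bound: P[∪_{i=1}^{20} A_i] ≤ Σ_i P[A_i] ≤ 20·p = 20·(1/20) = 1.
Numerically: 1 ≈ 1.00000.
Is 1 < 1? NO.
Since the bound 1 is ≥ 1, the union bound is uninformative here; it does NOT by itself certify existence.

20·p = 1 ≈ 1.00000; existence NOT certified by the union bound.


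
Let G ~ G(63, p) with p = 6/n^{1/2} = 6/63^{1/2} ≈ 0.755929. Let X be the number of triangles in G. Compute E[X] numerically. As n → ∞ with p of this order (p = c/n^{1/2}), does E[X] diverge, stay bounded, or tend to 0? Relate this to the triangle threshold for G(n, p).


Number of potential triangles: C(63, 3) = 39711.
Each occurs with probability p³ ≈ (0.755929)³ ≈ 4.31959398e-01.
By linearity: E[X] = C(63, 3)·p³ ≈ 39711 · 4.31959398e-01 ≈ 17153.539643.
Since α = 1/2 < 1, p = c/n^{1/2} ≫ 1/n is above the triangle threshold p ~ 1/n. Asymptotically E[X] ~ (c³/6)·n^{3(1−α)} = (6³/6)·n^{1.5} → ∞; triangles are abundant w.h.p.

E[X] ≈ 17153.539643; in regime p = Θ(1/n^{1/2}) E[X] diverges (above the triangle threshold p ~ 1/n).


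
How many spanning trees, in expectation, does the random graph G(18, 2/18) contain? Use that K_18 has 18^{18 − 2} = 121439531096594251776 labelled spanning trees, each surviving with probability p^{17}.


K_18 has 18^{18 − 2} = 121439531096594251776 labelled spanning trees.
For each such spanning tree H, let X_H = 1 if all 17 edges of H are present in G. Then P[X_H = 1] = p^{17} = (1/9)^{17} = 1/16677181699666569.
By linearity: E[X] = Σ_H E[X_H] = 121439531096594251776 · p^{17} = 121439531096594251776 · 1/16677181699666569 = 65536/9.
Numerically: E[X] ≈ 7281.78.

E[X] = 121439531096594251776 · (1/9)^{17} = 65536/9 ≈ 7281.78.


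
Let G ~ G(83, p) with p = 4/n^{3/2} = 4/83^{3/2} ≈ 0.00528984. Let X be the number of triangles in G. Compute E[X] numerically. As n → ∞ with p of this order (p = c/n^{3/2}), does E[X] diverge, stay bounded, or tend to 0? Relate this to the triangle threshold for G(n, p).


Number of potential triangles: C(83, 3) = 91881.
Each occurs with probability p³ ≈ (0.00528984)³ ≈ 1.48022781e-07.
By linearity: E[X] = C(83, 3)·p³ ≈ 91881 · 1.48022781e-07 ≈ 0.013600.
Since α = 3/2 > 1, p = c/n^{3/2} = o(1/n) is below the triangle threshold p ~ 1/n. Asymptotically E[X] ~ (c³/6)·n^{3(1−α)} = (4³/6)·n^{-1.5} → 0, so by Markov's inequality G has no triangles w.h.p.

E[X] ≈ 0.013600; in regime p = Θ(1/n^{3/2}) E[X] tends to 0 (below the triangle threshold p ~ 1/n).


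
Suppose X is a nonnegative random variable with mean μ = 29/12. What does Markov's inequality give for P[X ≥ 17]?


μ = E[X] = 29/12, a = 17.
Markov: P[X ≥ 17] ≤ μ/a = (29/12)/17 = 29/204.
Numerically: ≈ 0.1422.
(Since a = 17 > μ = 2.4167, the bound 29/204 is < 1 and informative.)

P[X ≥ 17] ≤ 29/204 ≈ 0.1422.


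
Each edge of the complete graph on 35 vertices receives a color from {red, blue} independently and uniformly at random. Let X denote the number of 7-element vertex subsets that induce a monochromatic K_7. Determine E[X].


Let X = Σ_S X_S over the C(35, 7) = 6724520 subsets S of size 7, where X_S = 1 if the K_7 on S is monochromatic.
For a fixed S, the K_7 on S has C(7, 2) = 21 edges. P[all 21 edges red] = (1/2)^21, and likewise for blue, so P[monochromatic] = 2·(1/2)^21 = 2^{1 − 21} = 1/1048576.
By linearity: E[X] = C(35, 7) · 2^{1 − 21} = 6724520 · 1/1048576 = 840565/131072.
Numerically: E[X] ≈ 6.41300.

E[X] = C(35,7)·2^(1−C(7,2)) = 840565/131072 ≈ 6.41300.


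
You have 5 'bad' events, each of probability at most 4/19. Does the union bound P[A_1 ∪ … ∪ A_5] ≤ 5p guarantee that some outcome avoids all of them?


Union bound: P[∪_{i=1}^{5} A_i] ≤ Σ_i P[A_i] ≤ 5·p = 5·(4/19) = 20/19.
Numerically: 20/19 ≈ 1.0526316.
Is 20/19 < 1? NO.
Since the bound 20/19 is ≥ 1, the union bound is uninformative here; it does NOT by itself certify existence.

5·p = 20/19 ≈ 1.0526316; existence NOT certified by the union bound.


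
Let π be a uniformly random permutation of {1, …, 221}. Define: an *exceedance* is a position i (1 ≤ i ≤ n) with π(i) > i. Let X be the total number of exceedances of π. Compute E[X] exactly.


Write X = Σ_{i=1}^{221} X_i, where X_i = 1_{π(i) > i}.
For each fixed i, π(i) is uniform over {1, …, 221} (marginal of a uniform permutation), so P[π(i) > i] = (n − i)/n. Summing: Σ_{i=1}^{221} (n − i)/n = (0 + 1 + … + 220)/221 = 221(221 − 1)/(2·221) = (221 − 1)/2.
Hence E[X] = Σ_{i=1}^{221} (221 − i)/221 = 110 ≈ 110.0000.

E[X] = 110 = 110.0000.


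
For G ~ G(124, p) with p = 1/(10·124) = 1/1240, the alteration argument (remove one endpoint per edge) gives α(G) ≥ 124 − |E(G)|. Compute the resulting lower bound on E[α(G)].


E[|E(G)|] = C(124, 2)·p = 7626 · (1/1240) = 123/20.
E[α(G)] ≥ n − E[|E(G)|] = 124 − 123/20 = 2357/20.
Numerically: ≈ 117.850000.
(This is only a lower bound; the true E[α(G)] may be larger.)

E[α(G)] ≥ 2357/20 ≈ 117.850000.


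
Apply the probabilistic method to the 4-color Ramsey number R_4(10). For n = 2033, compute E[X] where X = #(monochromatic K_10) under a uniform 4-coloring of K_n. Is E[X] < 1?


E[X] = C(2033, 10) · 4^{1 − 45} = 325074373196988390113235240 · 4^{−44} = 325074373196988390113235240/309485009821345068724781056.
As a reduced fraction: E[X] = 40634296649623548764154405/38685626227668133590597632 ≈ 1.0504.
Is E[X] < 1? NO.
Since E[X] ≥ 1, the first-moment bound is inconclusive at n = 2033; it does NOT by itself certify R_4(10) > 2033.

E[X] = 40634296649623548764154405/38685626227668133590597632 ≈ 1.0504; E[X] ≥ 1; first-moment method inconclusive here.


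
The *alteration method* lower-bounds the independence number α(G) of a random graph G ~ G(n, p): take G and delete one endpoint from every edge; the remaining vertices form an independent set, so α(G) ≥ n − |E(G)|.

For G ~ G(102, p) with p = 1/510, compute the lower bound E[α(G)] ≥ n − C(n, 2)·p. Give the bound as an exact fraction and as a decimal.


E[|E(G)|] = C(102, 2)·p = 5151 · (1/510) = 101/10.
E[α(G)] ≥ n − E[|E(G)|] = 102 − 101/10 = 919/10.
Numerically: ≈ 91.9000.
(This is only a lower bound; the true E[α(G)] may be larger.)

E[α(G)] ≥ 919/10 ≈ 91.9000.


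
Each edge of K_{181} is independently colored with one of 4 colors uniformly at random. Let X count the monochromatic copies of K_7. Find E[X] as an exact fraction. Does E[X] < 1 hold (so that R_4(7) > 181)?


E[X] = C(181, 7) · 4^{1 − 21} = 1122839183400 · 4^{−20} = 1122839183400/1099511627776.
As a reduced fraction: E[X] = 140354897925/137438953472 ≈ 1.0212.
Is E[X] < 1? NO.
Since E[X] ≥ 1, the first-moment bound is inconclusive at n = 181; it does NOT by itself certify R_4(7) > 181.

E[X] = 140354897925/137438953472 ≈ 1.0212; E[X] ≥ 1; first-moment method inconclusive here.


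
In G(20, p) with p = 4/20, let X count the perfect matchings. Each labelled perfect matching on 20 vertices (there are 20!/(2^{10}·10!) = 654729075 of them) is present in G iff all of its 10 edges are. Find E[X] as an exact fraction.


K_20 has 20!/(2^{10}·10!) = 654729075 labelled perfect matchings.
For each such perfect matching H, let X_H = 1 if all 10 edges of H are present in G. Then P[X_H = 1] = p^{10} = (1/5)^{10} = 1/9765625.
By linearity of expectation: E[X] = Σ_H E[X_H] = 654729075 · p^{10} = 654729075 · 1/9765625 = 26189163/390625.
Numerically: E[X] ≈ 67.044.

E[X] = 654729075 · (1/5)^{10} = 26189163/390625 ≈ 67.044.


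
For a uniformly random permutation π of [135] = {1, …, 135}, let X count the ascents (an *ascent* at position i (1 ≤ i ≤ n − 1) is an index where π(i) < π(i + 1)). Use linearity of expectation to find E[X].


Write X = Σ X_I over i = 1, …, 134, with X_I the indicator of one ascent.
There are 134 indicators.
For each fixed i, the pair (π(i), π(i+1)) is a uniformly random ordered pair of distinct values from {1, …, 135}; by symmetry P[π(i) < π(i+1)] = 1/2.
By linearity: E[X] = 134 · (1/2) = (135 − 1) · (1/2) = 67 ≈ 67.000000.

E[X] = 67 = 67.000000.


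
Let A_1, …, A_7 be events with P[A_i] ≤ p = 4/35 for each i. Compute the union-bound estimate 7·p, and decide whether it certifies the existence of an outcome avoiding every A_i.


Union bound: P[∪_{i=1}^{7} A_i] ≤ Σ_i P[A_i] ≤ 7·p = 7·(4/35) = 4/5.
Numerically: 4/5 ≈ 0.8000000.
Is 4/5 < 1? YES.
Since P[∪ A_i] ≤ 4/5 < 1, the complement has P[∩ A_i^c] ≥ 1 − 4/5 = 1/5 > 0, so some outcome avoids every A_i.

7·p = 4/5 ≈ 0.8000000; existence CERTIFIED by the union bound.


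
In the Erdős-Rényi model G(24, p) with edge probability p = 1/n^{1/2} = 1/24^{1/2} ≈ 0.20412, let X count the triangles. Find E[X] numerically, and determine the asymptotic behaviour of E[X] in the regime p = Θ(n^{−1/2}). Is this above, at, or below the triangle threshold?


Number of potential triangles: C(24, 3) = 2024.
Each occurs with probability p³ ≈ (0.20412)³ ≈ 8.5051727e-03.
By linearity: E[X] = C(24, 3)·p³ ≈ 2024 · 8.5051727e-03 ≈ 17.21447.
Since α = 1/2 < 1, p = c/n^{1/2} ≫ 1/n is above the triangle threshold p ~ 1/n. Asymptotically E[X] ~ (c³/6)·n^{3(1−α)} = (1³/6)·n^{1.5} → ∞; triangles are abundant w.h.p.

E[X] ≈ 17.21447; in regime p = Θ(1/n^{1/2}) E[X] diverges (above the triangle threshold p ~ 1/n).


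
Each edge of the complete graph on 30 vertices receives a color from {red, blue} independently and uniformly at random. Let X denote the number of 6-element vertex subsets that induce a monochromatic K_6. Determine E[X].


Let X = Σ_S X_S over the C(30, 6) = 593775 subsets S of size 6, where X_S = 1 if the K_6 on S is monochromatic.
For a fixed S, the K_6 on S has C(6, 2) = 15 edges. P[all 15 edges red] = (1/2)^15, and likewise for blue, so P[monochromatic] = 2·(1/2)^15 = 2^{1 − 15} = 1/16384.
Summing: E[X] = C(30, 6) · 2^{1 − 15} = 593775 · 1/16384 = 593775/16384.
Numerically: E[X] ≈ 36.24115.

E[X] = C(30,6)·2^(1−C(6,2)) = 593775/16384 ≈ 36.24115.


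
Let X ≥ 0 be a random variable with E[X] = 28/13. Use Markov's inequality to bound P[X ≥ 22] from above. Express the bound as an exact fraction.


μ = E[X] = 28/13, a = 22.
Markov: P[X ≥ 22] ≤ μ/a = (28/13)/22 = 14/143.
Numerically: ≈ 0.09790.
(Since a = 22 > μ = 2.15385, the bound 14/143 is < 1 and informative.)

P[X ≥ 22] ≤ 14/143 ≈ 0.09790.


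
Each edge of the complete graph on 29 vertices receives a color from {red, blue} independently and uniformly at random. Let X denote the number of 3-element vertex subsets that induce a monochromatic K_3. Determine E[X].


Let X = Σ_S X_S over the C(29, 3) = 3654 subsets S of size 3, where X_S = 1 if the K_3 on S is monochromatic.
For a fixed S, the K_3 on S has C(3, 2) = 3 edges. P[all 3 edges red] = (1/2)^3, and likewise for blue, so P[monochromatic] = 2·(1/2)^3 = 2^{1 − 3} = 1/4.
By linearity of expectation: E[X] = C(29, 3) · 2^{1 − 3} = 3654 · 1/4 = 1827/2.
Numerically: E[X] ≈ 913.500.

E[X] = C(29,3)·2^(1−C(3,2)) = 1827/2 ≈ 913.500.


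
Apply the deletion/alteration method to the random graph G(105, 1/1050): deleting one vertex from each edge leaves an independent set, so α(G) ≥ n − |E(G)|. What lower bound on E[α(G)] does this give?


E[|E(G)|] = C(105, 2)·p = 5460 · (1/1050) = 26/5.
E[α(G)] ≥ n − E[|E(G)|] = 105 − 26/5 = 499/5.
Numerically: ≈ 99.800.
(This is only a lower bound; the true E[α(G)] may be larger.)

E[α(G)] ≥ 499/5 ≈ 99.800.


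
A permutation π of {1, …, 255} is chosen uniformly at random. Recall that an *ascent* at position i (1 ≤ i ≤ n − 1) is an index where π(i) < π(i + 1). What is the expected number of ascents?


Write X = Σ X_I over i = 1, …, 254, with X_I the indicator of one ascent.
There are 254 indicators.
For each fixed i, the pair (π(i), π(i+1)) is a uniformly random ordered pair of distinct values from {1, …, 255}; by symmetry P[π(i) < π(i+1)] = 1/2.
By linearity: E[X] = 254 · (1/2) = (255 − 1) · (1/2) = 127 ≈ 127.000000.

E[X] = 127 = 127.000000.


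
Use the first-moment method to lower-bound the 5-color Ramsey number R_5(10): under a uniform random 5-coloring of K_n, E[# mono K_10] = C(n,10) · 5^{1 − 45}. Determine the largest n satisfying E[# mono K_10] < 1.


We need C(n, 10) · 5^{1 − 45} < 1, i.e. C(n, 10) < 5^{45 − 1} = 5684341886080801486968994140625.
Check values of n near the boundary:
  n = 5387: C(5387, 10) = 5624406917627224603154306376491; 5624406917627224603154306376491 < 5684341886080801486968994140625? YES
  n = 5388: C(5388, 10) = 5634865093375880654852250419586; 5634865093375880654852250419586 < 5684341886080801486968994140625? YES
  n = 5389: C(5389, 10) = 5645340767466558997768874792926; 5645340767466558997768874792926 < 5684341886080801486968994140625? YES
  n = 5390: C(5390, 10) = 5655833965919099070255434039753; 5655833965919099070255434039753 < 5684341886080801486968994140625? YES
  n = 5391: C(5391, 10) = 5666344714787188828795213697883; 5666344714787188828795213697883 < 5684341886080801486968994140625? YES
  n = 5392: C(5392, 10) = 5676873040158402483252283957448; 5676873040158402483252283957448 < 5684341886080801486968994140625? YES
  n = 5393: C(5393, 10) = 5687418968154238267170642278008; 5687418968154238267170642278008 < 5684341886080801486968994140625? NO
  n = 5394: C(5394, 10) = 5697982524930156243149785372878; 5697982524930156243149785372878 < 5684341886080801486968994140625? NO
  n = 5395: C(5395, 10) = 5708563736675616143322765475706; 5708563736675616143322765475706 < 5684341886080801486968994140625? NO
The largest n with C(n, 10) < 5684341886080801486968994140625 is n = 5392 (where E[X] = 5676873040158402483252283957448/5684341886080801486968994140625 ≈ 0.99869). Hence R_5(10) > 5392, i.e. R_5(10) ≥ 5393.

Largest n = 5392; hence R_5(10) > 5392.


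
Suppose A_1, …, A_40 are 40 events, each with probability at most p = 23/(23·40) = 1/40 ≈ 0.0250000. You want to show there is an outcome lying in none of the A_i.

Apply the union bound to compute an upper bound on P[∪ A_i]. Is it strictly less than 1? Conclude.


Union bound: P[∪_{i=1}^{40} A_i] ≤ Σ_i P[A_i] ≤ 40·p = 40·(1/40) = 1.
Numerically: 1 ≈ 1.0000000.
Is 1 < 1? NO.
Since the bound 1 is ≥ 1, the union bound is uninformative here; it does NOT by itself certify existence.

40·p = 1 ≈ 1.0000000; existence NOT certified by the union bound.


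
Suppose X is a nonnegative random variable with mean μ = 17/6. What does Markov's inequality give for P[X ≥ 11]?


μ = E[X] = 17/6, a = 11.
Markov: P[X ≥ 11] ≤ μ/a = (17/6)/11 = 17/66.
Numerically: ≈ 0.25758.
(Since a = 11 > μ = 2.83333, the bound 17/66 is < 1 and informative.)

P[X ≥ 11] ≤ 17/66 ≈ 0.25758.


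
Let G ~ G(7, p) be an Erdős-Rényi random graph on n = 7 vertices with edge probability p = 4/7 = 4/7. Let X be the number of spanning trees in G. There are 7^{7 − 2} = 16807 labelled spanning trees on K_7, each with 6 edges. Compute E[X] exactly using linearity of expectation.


K_7 has 7^{7 − 2} = 16807 labelled spanning trees.
For each such spanning tree H, let X_H = 1 if all 6 edges of H are present in G. Then P[X_H = 1] = p^{6} = (4/7)^{6} = 4096/117649.
By linearity of expectation: E[X] = Σ_H E[X_H] = 16807 · p^{6} = 16807 · 4096/117649 = 4096/7.
Numerically: E[X] ≈ 585.14.

E[X] = 16807 · (4/7)^{6} = 4096/7 ≈ 585.14.


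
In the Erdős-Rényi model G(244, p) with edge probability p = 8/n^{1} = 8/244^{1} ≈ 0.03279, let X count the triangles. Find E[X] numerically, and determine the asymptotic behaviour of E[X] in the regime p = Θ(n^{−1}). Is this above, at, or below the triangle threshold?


Number of potential triangles: C(244, 3) = 2391444.
Each occurs with probability p³ ≈ (0.03279)³ ≈ 3.524524e-05.
By linearity: E[X] = C(244, 3)·p³ ≈ 2391444 · 3.524524e-05 ≈ 84.2870.
Here α = 1, so p = 8/n is exactly at the triangle threshold p ~ 1/n. Asymptotically E[X] → c³/6 = 8³/6 = 256/3 ≈ 85.3333, a bounded constant. In this regime the triangle count is asymptotically Poisson(c³/6).

E[X] ≈ 84.2870; in regime p = Θ(1/n^{1}) E[X] stays bounded (at the triangle threshold p ~ 1/n).


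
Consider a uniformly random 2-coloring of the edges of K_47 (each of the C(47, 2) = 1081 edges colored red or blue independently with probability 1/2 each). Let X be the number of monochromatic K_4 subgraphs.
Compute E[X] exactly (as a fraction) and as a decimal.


Let X = Σ_S X_S over the C(47, 4) = 178365 subsets S of size 4, where X_S = 1 if the K_4 on S is monochromatic.
For a fixed S, the K_4 on S has C(4, 2) = 6 edges. P[all 6 edges red] = (1/2)^6, and likewise for blue, so P[monochromatic] = 2·(1/2)^6 = 2^{1 − 6} = 1/32.
By linearity of expectation: E[X] = C(47, 4) · 2^{1 − 6} = 178365 · 1/32 = 178365/32.
Numerically: E[X] ≈ 5573.906250.

E[X] = C(47,4)·2^(1−C(4,2)) = 178365/32 ≈ 5573.906250.


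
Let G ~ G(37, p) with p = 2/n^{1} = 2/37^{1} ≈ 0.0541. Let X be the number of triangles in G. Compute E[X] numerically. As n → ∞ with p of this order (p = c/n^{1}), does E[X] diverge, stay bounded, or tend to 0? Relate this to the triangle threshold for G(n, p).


Number of potential triangles: C(37, 3) = 7770.
Each occurs with probability p³ ≈ (0.0541)³ ≈ 1.57937e-04.
By linearity: E[X] = C(37, 3)·p³ ≈ 7770 · 1.57937e-04 ≈ 1.227.
Here α = 1, so p = 2/n is exactly at the triangle threshold p ~ 1/n. Asymptotically E[X] → c³/6 = 2³/6 = 4/3 ≈ 1.333, a bounded constant. In this regime the triangle count is asymptotically Poisson(c³/6).

E[X] ≈ 1.227; in regime p = Θ(1/n^{1}) E[X] stays bounded (at the triangle threshold p ~ 1/n).


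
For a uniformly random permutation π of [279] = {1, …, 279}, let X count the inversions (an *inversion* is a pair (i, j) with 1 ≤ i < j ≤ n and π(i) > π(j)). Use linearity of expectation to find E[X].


Write X = Σ X_I over the C(279, 2) = 38781 pairs i < j, with X_I the indicator of one inversion.
There are 38781 indicators.
For each fixed pair i < j, the values π(i) and π(j) are two distinct elements of {1, …, 279} in uniformly random order; by symmetry P[π(i) > π(j)] = 1/2.
By linearity: E[X] = 38781 · (1/2) = C(279, 2) · (1/2) = 38781/2 = 38781/2 ≈ 19390.500000.

E[X] = 38781/2 = 19390.500000.


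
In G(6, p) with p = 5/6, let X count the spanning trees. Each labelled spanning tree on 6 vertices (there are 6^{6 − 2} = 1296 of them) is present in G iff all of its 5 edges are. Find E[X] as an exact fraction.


K_6 has 6^{6 − 2} = 1296 labelled spanning trees.
For each such spanning tree H, let X_H = 1 if all 5 edges of H are present in G. Then P[X_H = 1] = p^{5} = (5/6)^{5} = 3125/7776.
By linearity of expectation: E[X] = Σ_H E[X_H] = 1296 · p^{5} = 1296 · 3125/7776 = 3125/6.
Numerically: E[X] ≈ 521.

E[X] = 1296 · (5/6)^{5} = 3125/6 ≈ 521.


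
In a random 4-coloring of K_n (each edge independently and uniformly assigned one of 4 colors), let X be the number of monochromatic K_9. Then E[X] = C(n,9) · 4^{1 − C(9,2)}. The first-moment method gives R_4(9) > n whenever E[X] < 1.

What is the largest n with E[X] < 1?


We need C(n, 9) · 4^{1 − 36} < 1, i.e. C(n, 9) < 4^{36 − 1} = 1180591620717411303424.
Check values of n near the boundary:
  n = 909: C(909, 9) = 1122169012923711463931; 1122169012923711463931 < 1180591620717411303424? YES
  n = 910: C(910, 9) = 1133378248346922788210; 1133378248346922788210 < 1180591620717411303424? YES
  n = 911: C(911, 9) = 1144686900492291197405; 1144686900492291197405 < 1180591620717411303424? YES
  n = 912: C(912, 9) = 1156095740032081475120; 1156095740032081475120 < 1180591620717411303424? YES
  n = 913: C(913, 9) = 1167605542753639808390; 1167605542753639808390 < 1180591620717411303424? YES
  n = 914: C(914, 9) = 1179217089587653905932; 1179217089587653905932 < 1180591620717411303424? YES
  n = 915: C(915, 9) = 1190931166636537885130; 1190931166636537885130 < 1180591620717411303424? NO
  n = 916: C(916, 9) = 1202748565202942340440; 1202748565202942340440 < 1180591620717411303424? NO
The largest n with C(n, 9) < 1180591620717411303424 is n = 914 (where E[X] = 294804272396913476483/295147905179352825856 ≈ 0.9988357). Hence R_4(9) > 914, i.e. R_4(9) ≥ 915.

Largest n = 914; hence R_4(9) > 914.


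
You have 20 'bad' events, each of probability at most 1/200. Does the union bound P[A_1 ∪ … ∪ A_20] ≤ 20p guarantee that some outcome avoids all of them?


Union bound: P[∪_{i=1}^{20} A_i] ≤ Σ_i P[A_i] ≤ 20·p = 20·(1/200) = 1/10.
Numerically: 1/10 ≈ 0.1000000.
Is 1/10 < 1? YES.
Since P[∪ A_i] ≤ 1/10 < 1, the complement has P[∩ A_i^c] ≥ 1 − 1/10 = 9/10 > 0, so some outcome avoids every A_i.

20·p = 1/10 ≈ 0.1000000; existence CERTIFIED by the union bound.


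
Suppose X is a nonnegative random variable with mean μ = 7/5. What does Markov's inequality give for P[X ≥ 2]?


μ = E[X] = 7/5, a = 2.
Markov: P[X ≥ 2] ≤ μ/a = (7/5)/2 = 7/10.
Numerically: ≈ 0.70000.
(Since a = 2 > μ = 1.40000, the bound 7/10 is < 1 and informative.)

P[X ≥ 2] ≤ 7/10 ≈ 0.70000.


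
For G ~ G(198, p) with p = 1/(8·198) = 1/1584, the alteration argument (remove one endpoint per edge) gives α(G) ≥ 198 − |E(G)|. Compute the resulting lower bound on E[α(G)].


E[|E(G)|] = C(198, 2)·p = 19503 · (1/1584) = 197/16.
E[α(G)] ≥ n − E[|E(G)|] = 198 − 197/16 = 2971/16.
Numerically: ≈ 185.6875.
(This is only a lower bound; the true E[α(G)] may be larger.)

E[α(G)] ≥ 2971/16 ≈ 185.6875.


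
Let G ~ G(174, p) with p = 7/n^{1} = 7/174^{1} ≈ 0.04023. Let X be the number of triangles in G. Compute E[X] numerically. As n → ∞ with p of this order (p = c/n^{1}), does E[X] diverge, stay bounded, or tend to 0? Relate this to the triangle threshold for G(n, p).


Number of potential triangles: C(174, 3) = 862924.
Each occurs with probability p³ ≈ (0.04023)³ ≈ 6.5109802e-05.
By linearity: E[X] = C(174, 3)·p³ ≈ 862924 · 6.5109802e-05 ≈ 56.18481.
Here α = 1, so p = 7/n is exactly at the triangle threshold p ~ 1/n. Asymptotically E[X] → c³/6 = 7³/6 = 343/6 ≈ 57.16667, a bounded constant. In this regime the triangle count is asymptotically Poisson(c³/6).

E[X] ≈ 56.18481; in regime p = Θ(1/n^{1}) E[X] stays bounded (at the triangle threshold p ~ 1/n).


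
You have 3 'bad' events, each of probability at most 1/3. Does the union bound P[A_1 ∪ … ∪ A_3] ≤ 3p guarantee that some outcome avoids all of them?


Union bound: P[∪_{i=1}^{3} A_i] ≤ Σ_i P[A_i] ≤ 3·p = 3·(1/3) = 1.
Numerically: 1 ≈ 1.000000.
Is 1 < 1? NO.
Since the bound 1 is ≥ 1, the union bound is uninformative here; it does NOT by itself certify existence.

3·p = 1 ≈ 1.000000; existence NOT certified by the union bound.


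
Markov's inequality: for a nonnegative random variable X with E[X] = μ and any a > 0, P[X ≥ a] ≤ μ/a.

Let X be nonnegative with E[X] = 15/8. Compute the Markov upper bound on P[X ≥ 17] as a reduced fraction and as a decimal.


μ = E[X] = 15/8, a = 17.
Markov: P[X ≥ 17] ≤ μ/a = (15/8)/17 = 15/136.
Numerically: ≈ 0.11029.
(Since a = 17 > μ = 1.87500, the bound 15/136 is < 1 and informative.)

P[X ≥ 17] ≤ 15/136 ≈ 0.11029.


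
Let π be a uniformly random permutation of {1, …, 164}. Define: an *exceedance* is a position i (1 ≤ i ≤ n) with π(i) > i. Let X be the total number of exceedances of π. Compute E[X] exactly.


Write X = Σ_{i=1}^{164} X_i, where X_i = 1_{π(i) > i}.
For each fixed i, π(i) is uniform over {1, …, 164} (marginal of a uniform permutation), so P[π(i) > i] = (n − i)/n. Summing: Σ_{i=1}^{164} (n − i)/n = (0 + 1 + … + 163)/164 = 164(164 − 1)/(2·164) = (164 − 1)/2.
Hence E[X] = Σ_{i=1}^{164} (164 − i)/164 = 163/2 ≈ 81.500000.

E[X] = 163/2 = 81.500000.


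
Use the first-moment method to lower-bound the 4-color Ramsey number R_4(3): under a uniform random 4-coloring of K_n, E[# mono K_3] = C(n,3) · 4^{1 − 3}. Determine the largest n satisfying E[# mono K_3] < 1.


We need C(n, 3) · 4^{1 − 3} < 1, i.e. C(n, 3) < 4^{3 − 1} = 16.
Check values of n near the boundary:
  n = 3: C(3, 3) = 1; 1 < 16? YES
  n = 4: C(4, 3) = 4; 4 < 16? YES
  n = 5: C(5, 3) = 10; 10 < 16? YES
  n = 6: C(6, 3) = 20; 20 < 16? NO
  n = 7: C(7, 3) = 35; 35 < 16? NO
The largest n with C(n, 3) < 16 is n = 5 (where E[X] = 5/8 ≈ 0.62500). Hence R_4(3) > 5, i.e. R_4(3) ≥ 6.

Largest n = 5; hence R_4(3) > 5.


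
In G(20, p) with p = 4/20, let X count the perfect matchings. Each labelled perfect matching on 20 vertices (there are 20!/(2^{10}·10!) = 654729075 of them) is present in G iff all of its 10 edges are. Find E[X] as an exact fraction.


K_20 has 20!/(2^{10}·10!) = 654729075 labelled perfect matchings.
For each such perfect matching H, let X_H = 1 if all 10 edges of H are present in G. Then P[X_H = 1] = p^{10} = (1/5)^{10} = 1/9765625.
By linearity of expectation: E[X] = Σ_H E[X_H] = 654729075 · p^{10} = 654729075 · 1/9765625 = 26189163/390625.
Numerically: E[X] ≈ 67.

E[X] = 654729075 · (1/5)^{10} = 26189163/390625 ≈ 67.


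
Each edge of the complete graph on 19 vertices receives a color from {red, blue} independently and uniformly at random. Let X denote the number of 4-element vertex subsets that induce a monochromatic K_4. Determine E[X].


Let X = Σ_S X_S over the C(19, 4) = 3876 subsets S of size 4, where X_S = 1 if the K_4 on S is monochromatic.
For a fixed S, the K_4 on S has C(4, 2) = 6 edges. P[all 6 edges red] = (1/2)^6, and likewise for blue, so P[monochromatic] = 2·(1/2)^6 = 2^{1 − 6} = 1/32.
By linearity: E[X] = C(19, 4) · 2^{1 − 6} = 3876 · 1/32 = 969/8.
Numerically: E[X] ≈ 121.1250.

E[X] = C(19,4)·2^(1−C(4,2)) = 969/8 ≈ 121.1250.


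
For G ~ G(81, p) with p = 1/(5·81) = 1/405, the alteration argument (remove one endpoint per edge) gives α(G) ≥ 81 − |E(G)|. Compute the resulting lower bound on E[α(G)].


E[|E(G)|] = C(81, 2)·p = 3240 · (1/405) = 8.
E[α(G)] ≥ n − E[|E(G)|] = 81 − 8 = 73.
Numerically: ≈ 73.00000.
(This is only a lower bound; the true E[α(G)] may be larger.)

E[α(G)] ≥ 73 ≈ 73.00000.


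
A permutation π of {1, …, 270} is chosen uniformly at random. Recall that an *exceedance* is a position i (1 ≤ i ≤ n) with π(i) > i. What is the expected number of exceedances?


Write X = Σ_{i=1}^{270} X_i, where X_i = 1_{π(i) > i}.
For each fixed i, π(i) is uniform over {1, …, 270} (marginal of a uniform permutation), so P[π(i) > i] = (n − i)/n. Summing: Σ_{i=1}^{270} (n − i)/n = (0 + 1 + … + 269)/270 = 270(270 − 1)/(2·270) = (270 − 1)/2.
Hence E[X] = Σ_{i=1}^{270} (270 − i)/270 = 269/2 ≈ 134.50000.

E[X] = 269/2 = 134.50000.


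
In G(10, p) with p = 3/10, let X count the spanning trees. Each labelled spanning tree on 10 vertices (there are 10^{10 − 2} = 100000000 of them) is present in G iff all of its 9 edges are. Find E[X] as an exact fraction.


K_10 has 10^{10 − 2} = 100000000 labelled spanning trees.
For each such spanning tree H, let X_H = 1 if all 9 edges of H are present in G. Then P[X_H = 1] = p^{9} = (3/10)^{9} = 19683/1000000000.
By linearity of expectation: E[X] = Σ_H E[X_H] = 100000000 · p^{9} = 100000000 · 19683/1000000000 = 19683/10.
Numerically: E[X] ≈ 1.97e+03.

E[X] = 100000000 · (3/10)^{9} = 19683/10 ≈ 1.97e+03.


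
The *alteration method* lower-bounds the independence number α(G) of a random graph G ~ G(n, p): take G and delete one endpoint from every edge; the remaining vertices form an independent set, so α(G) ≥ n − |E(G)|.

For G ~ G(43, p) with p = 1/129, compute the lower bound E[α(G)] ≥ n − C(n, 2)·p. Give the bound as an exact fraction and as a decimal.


E[|E(G)|] = C(43, 2)·p = 903 · (1/129) = 7.
E[α(G)] ≥ n − E[|E(G)|] = 43 − 7 = 36.
Numerically: ≈ 36.0000.
(This is only a lower bound; the true E[α(G)] may be larger.)

E[α(G)] ≥ 36 ≈ 36.0000.


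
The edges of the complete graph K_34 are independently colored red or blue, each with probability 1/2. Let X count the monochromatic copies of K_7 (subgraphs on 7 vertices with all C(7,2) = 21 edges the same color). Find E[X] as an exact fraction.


Let X = Σ_S X_S over the C(34, 7) = 5379616 subsets S of size 7, where X_S = 1 if the K_7 on S is monochromatic.
For a fixed S, the K_7 on S has C(7, 2) = 21 edges. P[all 21 edges red] = (1/2)^21, and likewise for blue, so P[monochromatic] = 2·(1/2)^21 = 2^{1 − 21} = 1/1048576.
By linearity of expectation: E[X] = C(34, 7) · 2^{1 − 21} = 5379616 · 1/1048576 = 168113/32768.
Numerically: E[X] ≈ 5.13040.

E[X] = C(34,7)·2^(1−C(7,2)) = 168113/32768 ≈ 5.13040.


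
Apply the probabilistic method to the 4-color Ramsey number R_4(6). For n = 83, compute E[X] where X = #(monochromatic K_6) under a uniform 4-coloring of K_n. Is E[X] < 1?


E[X] = C(83, 6) · 4^{1 − 15} = 377447148 · 4^{−14} = 377447148/268435456.
As a reduced fraction: E[X] = 94361787/67108864 ≈ 1.4061.
Is E[X] < 1? NO.
Since E[X] ≥ 1, the first-moment bound is inconclusive at n = 83; it does NOT by itself certify R_4(6) > 83.

E[X] = 94361787/67108864 ≈ 1.4061; E[X] ≥ 1; first-moment method inconclusive here.


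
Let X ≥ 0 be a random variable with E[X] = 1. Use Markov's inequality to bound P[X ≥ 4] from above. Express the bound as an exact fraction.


μ = E[X] = 1, a = 4.
Markov: P[X ≥ 4] ≤ μ/a = (1)/4 = 1/4.
Numerically: ≈ 0.2500.
(Since a = 4 > μ = 1.0000, the bound 1/4 is < 1 and informative.)

P[X ≥ 4] ≤ 1/4 ≈ 0.2500.


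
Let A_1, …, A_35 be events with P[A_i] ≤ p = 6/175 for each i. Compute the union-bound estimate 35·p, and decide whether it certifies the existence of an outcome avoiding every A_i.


Union bound: P[∪_{i=1}^{35} A_i] ≤ Σ_i P[A_i] ≤ 35·p = 35·(6/175) = 6/5.
Numerically: 6/5 ≈ 1.200.
Is 6/5 < 1? NO.
Since the bound 6/5 is ≥ 1, the union bound is uninformative here; it does NOT by itself certify existence.

35·p = 6/5 ≈ 1.200; existence NOT certified by the union bound.


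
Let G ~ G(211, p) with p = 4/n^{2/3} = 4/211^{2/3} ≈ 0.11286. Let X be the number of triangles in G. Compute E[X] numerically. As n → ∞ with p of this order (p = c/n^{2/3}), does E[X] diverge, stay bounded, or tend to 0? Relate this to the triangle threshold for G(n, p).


Number of potential triangles: C(211, 3) = 1543465.
Each occurs with probability p³ ≈ (0.11286)³ ≈ 1.43752387e-03.
By linearity: E[X] = C(211, 3)·p³ ≈ 1543465 · 1.43752387e-03 ≈ 2218.767773.
Since α = 2/3 < 1, p = c/n^{2/3} ≫ 1/n is above the triangle threshold p ~ 1/n. Asymptotically E[X] ~ (c³/6)·n^{3(1−α)} = (4³/6)·n^{1} → ∞; triangles are abundant w.h.p.

E[X] ≈ 2218.767773; in regime p = Θ(1/n^{2/3}) E[X] diverges (above the triangle threshold p ~ 1/n).


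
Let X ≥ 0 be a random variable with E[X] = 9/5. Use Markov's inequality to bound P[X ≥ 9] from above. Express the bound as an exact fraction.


μ = E[X] = 9/5, a = 9.
Markov: P[X ≥ 9] ≤ μ/a = (9/5)/9 = 1/5.
Numerically: ≈ 0.20000.
(Since a = 9 > μ = 1.80000, the bound 1/5 is < 1 and informative.)

P[X ≥ 9] ≤ 1/5 ≈ 0.20000.


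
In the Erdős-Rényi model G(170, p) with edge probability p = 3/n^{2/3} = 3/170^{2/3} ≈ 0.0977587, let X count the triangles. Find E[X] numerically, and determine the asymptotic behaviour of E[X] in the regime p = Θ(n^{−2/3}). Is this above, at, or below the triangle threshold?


Number of potential triangles: C(170, 3) = 804440.
Each occurs with probability p³ ≈ (0.0977587)³ ≈ 9.34256055e-04.
By linearity: E[X] = C(170, 3)·p³ ≈ 804440 · 9.34256055e-04 ≈ 751.552941.
Since α = 2/3 < 1, p = c/n^{2/3} ≫ 1/n is above the triangle threshold p ~ 1/n. Asymptotically E[X] ~ (c³/6)·n^{3(1−α)} = (3³/6)·n^{1} → ∞; triangles are abundant w.h.p.

E[X] ≈ 751.552941; in regime p = Θ(1/n^{2/3}) E[X] diverges (above the triangle threshold p ~ 1/n).


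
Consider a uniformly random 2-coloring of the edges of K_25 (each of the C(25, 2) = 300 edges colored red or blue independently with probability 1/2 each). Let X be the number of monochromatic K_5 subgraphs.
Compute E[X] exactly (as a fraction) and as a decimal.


Let X = Σ_S X_S over the C(25, 5) = 53130 subsets S of size 5, where X_S = 1 if the K_5 on S is monochromatic.
For a fixed S, the K_5 on S has C(5, 2) = 10 edges. P[all 10 edges red] = (1/2)^10, and likewise for blue, so P[monochromatic] = 2·(1/2)^10 = 2^{1 − 10} = 1/512.
Summing: E[X] = C(25, 5) · 2^{1 − 10} = 53130 · 1/512 = 26565/256.
Numerically: E[X] ≈ 103.770.

E[X] = C(25,5)·2^(1−C(5,2)) = 26565/256 ≈ 103.770.


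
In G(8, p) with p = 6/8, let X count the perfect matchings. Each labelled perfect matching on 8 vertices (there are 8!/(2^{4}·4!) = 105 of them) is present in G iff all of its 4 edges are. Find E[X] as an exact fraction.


K_8 has 8!/(2^{4}·4!) = 105 labelled perfect matchings.
For each such perfect matching H, let X_H = 1 if all 4 edges of H are present in G. Then P[X_H = 1] = p^{4} = (3/4)^{4} = 81/256.
By linearity of expectation: E[X] = Σ_H E[X_H] = 105 · p^{4} = 105 · 81/256 = 8505/256.
Numerically: E[X] ≈ 33.2.

E[X] = 105 · (3/4)^{4} = 8505/256 ≈ 33.2.


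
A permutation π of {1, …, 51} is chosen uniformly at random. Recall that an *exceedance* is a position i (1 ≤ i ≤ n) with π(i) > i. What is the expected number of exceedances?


Write X = Σ_{i=1}^{51} X_i, where X_i = 1_{π(i) > i}.
For each fixed i, π(i) is uniform over {1, …, 51} (marginal of a uniform permutation), so P[π(i) > i] = (n − i)/n. Summing: Σ_{i=1}^{51} (n − i)/n = (0 + 1 + … + 50)/51 = 51(51 − 1)/(2·51) = (51 − 1)/2.
Hence E[X] = Σ_{i=1}^{51} (51 − i)/51 = 25 ≈ 25.000.

E[X] = 25 = 25.000.


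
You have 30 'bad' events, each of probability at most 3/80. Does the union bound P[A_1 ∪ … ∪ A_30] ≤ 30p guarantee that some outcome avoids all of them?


Union bound: P[∪_{i=1}^{30} A_i] ≤ Σ_i P[A_i] ≤ 30·p = 30·(3/80) = 9/8.
Numerically: 9/8 ≈ 1.1250000.
Is 9/8 < 1? NO.
Since the bound 9/8 is ≥ 1, the union bound is uninformative here; it does NOT by itself certify existence.

30·p = 9/8 ≈ 1.1250000; existence NOT certified by the union bound.


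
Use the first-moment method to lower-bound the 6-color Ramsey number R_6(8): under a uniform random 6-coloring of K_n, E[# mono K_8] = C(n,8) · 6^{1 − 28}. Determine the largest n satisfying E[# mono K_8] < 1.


We need C(n, 8) · 6^{1 − 28} < 1, i.e. C(n, 8) < 6^{28 − 1} = 1023490369077469249536.
Check values of n near the boundary:
  n = 1594: C(1594, 8) = 1015652773590544255167; 1015652773590544255167 < 1023490369077469249536? YES
  n = 1595: C(1595, 8) = 1020772636343363633895; 1020772636343363633895 < 1023490369077469249536? YES
  n = 1596: C(1596, 8) = 1025915067760710553965; 1025915067760710553965 < 1023490369077469249536? NO
The largest n with C(n, 8) < 1023490369077469249536 is n = 1595 (where E[X] = 113419181815929292655/113721152119718805504 ≈ 0.997). Hence R_6(8) > 1595, i.e. R_6(8) ≥ 1596.

Largest n = 1595; hence R_6(8) > 1595.


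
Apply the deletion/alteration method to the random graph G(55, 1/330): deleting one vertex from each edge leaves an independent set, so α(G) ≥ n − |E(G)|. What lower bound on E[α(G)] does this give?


E[|E(G)|] = C(55, 2)·p = 1485 · (1/330) = 9/2.
E[α(G)] ≥ n − E[|E(G)|] = 55 − 9/2 = 101/2.
Numerically: ≈ 50.50000.
(This is only a lower bound; the true E[α(G)] may be larger.)

E[α(G)] ≥ 101/2 ≈ 50.50000.


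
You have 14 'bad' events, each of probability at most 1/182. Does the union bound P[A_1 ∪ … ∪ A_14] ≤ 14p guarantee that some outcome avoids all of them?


Union bound: P[∪_{i=1}^{14} A_i] ≤ Σ_i P[A_i] ≤ 14·p = 14·(1/182) = 1/13.
Numerically: 1/13 ≈ 0.07692.
Is 1/13 < 1? YES.
Since P[∪ A_i] ≤ 1/13 < 1, the complement has P[∩ A_i^c] ≥ 1 − 1/13 = 12/13 > 0, so some outcome avoids every A_i.

14·p = 1/13 ≈ 0.07692; existence CERTIFIED by the union bound.


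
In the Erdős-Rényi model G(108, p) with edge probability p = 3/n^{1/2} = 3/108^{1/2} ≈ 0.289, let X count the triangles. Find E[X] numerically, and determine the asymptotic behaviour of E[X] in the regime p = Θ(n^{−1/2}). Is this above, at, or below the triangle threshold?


Number of potential triangles: C(108, 3) = 204156.
Each occurs with probability p³ ≈ (0.289)³ ≈ 2.40563e-02.
By linearity: E[X] = C(108, 3)·p³ ≈ 204156 · 2.40563e-02 ≈ 4911.230.
Since α = 1/2 < 1, p = c/n^{1/2} ≫ 1/n is above the triangle threshold p ~ 1/n. Asymptotically E[X] ~ (c³/6)·n^{3(1−α)} = (3³/6)·n^{1.5} → ∞; triangles are abundant w.h.p.

E[X] ≈ 4911.230; in regime p = Θ(1/n^{1/2}) E[X] diverges (above the triangle threshold p ~ 1/n).
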